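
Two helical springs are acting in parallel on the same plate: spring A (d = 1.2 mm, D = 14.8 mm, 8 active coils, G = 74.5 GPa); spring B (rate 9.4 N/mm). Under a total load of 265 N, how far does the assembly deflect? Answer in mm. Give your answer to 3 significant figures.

26.1 mm

k_A = Gd⁴/(8D³N_a) = (74.5×10³)(1.2⁴)/(8·14.8³·8) = 0.74459 N/mm
Parallel: k_eq = 0.74459 + 9.4 = 10.145 N/mm
δ = F/k_eq = 265/10.145 = 26.122 mm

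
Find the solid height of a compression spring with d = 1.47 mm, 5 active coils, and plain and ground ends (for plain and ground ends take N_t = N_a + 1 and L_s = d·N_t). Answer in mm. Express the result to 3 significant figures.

8.82 mm

plain and ground ends: N_t = N_a + 1 = 5 + 1 = 6
L_s = d·N_t = 1.47 × 6 = 8.82 mm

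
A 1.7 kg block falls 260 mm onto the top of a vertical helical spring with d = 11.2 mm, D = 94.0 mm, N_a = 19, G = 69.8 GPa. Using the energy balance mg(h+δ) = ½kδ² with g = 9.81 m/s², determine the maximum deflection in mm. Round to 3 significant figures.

k = Gd⁴/(8D³N_a) = (69.8×10³)(11.2⁴)/(8·94.0³·19) = 8.6996 N/mm
W = mg = 1.7 × 9.81 = 16.677 N
½kδ² − Wδ − Wh = 0 → δ = (W + √(W² + 2kWh))/k
δ = (16.677 + √(278.12 + 75443.5))/8.6996 = (16.677 + 275.18)/8.6996 = 33.548 mm

33.5 mm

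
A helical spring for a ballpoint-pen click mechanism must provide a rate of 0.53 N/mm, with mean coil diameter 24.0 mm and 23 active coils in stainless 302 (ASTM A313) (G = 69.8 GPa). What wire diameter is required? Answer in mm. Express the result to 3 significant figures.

2.10 mm

d = (8D³N_a·k / G)^(1/4) = (8·24.0³·23·0.53 / (69.8×10³))^0.25
  = (19.314)^0.25 = 2.0964 mm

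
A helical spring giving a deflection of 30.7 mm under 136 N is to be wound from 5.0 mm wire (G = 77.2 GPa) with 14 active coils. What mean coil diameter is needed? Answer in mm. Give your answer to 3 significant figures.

Required rate k = F/δ = 136/30.7 = 4.43 N/mm
D = (Gd⁴/(8N_a·k))^(1/3) = (77.2×10³·5.0⁴/(8·14·4.43))^(1/3)
  = (97247.6)^(1/3) = 45.9861 mm

46.0 mm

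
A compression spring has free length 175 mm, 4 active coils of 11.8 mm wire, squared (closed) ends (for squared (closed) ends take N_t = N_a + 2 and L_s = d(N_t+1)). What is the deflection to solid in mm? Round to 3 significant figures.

N_t = 6; L_s = 11.8·7 = 82.6 mm
δ_solid = L₀ − L_s = 175 − 82.6 = 92.4 mm

92.4 mm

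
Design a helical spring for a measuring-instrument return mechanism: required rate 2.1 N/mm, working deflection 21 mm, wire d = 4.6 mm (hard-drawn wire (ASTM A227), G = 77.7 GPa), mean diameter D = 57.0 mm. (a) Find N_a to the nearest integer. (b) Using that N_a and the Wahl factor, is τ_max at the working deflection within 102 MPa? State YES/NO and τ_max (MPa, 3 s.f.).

(a) 11 coils; (b) YES, τ_max = 74.6 MPa

N_a = Gd⁴/(8D³k) = (77.7×10³)(4.6⁴)/(8·57.0³·2.1) = 11.18 → N_a = 11
Actual rate k = Gd⁴/(8D³·11) = 2.1347 N/mm
Working load F = kδ = 2.1347·21 = 44.83 N
C = 57.0/4.6 = 12.3913; K_W = (4C−1)/(4C−4)+0.615/C = 1.1155
τ_max = K_W·8FD/(πd³) = 1.1155·66.851 = 74.57 MPa
τ_max ≤ 102 MPa → acceptable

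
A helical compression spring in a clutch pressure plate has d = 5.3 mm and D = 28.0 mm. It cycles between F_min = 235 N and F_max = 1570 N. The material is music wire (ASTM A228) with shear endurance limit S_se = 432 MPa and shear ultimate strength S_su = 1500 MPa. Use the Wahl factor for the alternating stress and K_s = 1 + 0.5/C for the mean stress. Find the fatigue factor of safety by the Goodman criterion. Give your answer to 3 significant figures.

C = D/d = 28.0/5.3 = 5.2830; K_W = (4C−1)/(4C−4)+0.615/C = 1.2915; K_s = 1+0.5/C = 1.0946
F_a = (F_max−F_min)/2 = 667.5 N; F_m = (F_max+F_min)/2 = 902.5 N
τ_a = K_W·8F_aD/(πd³) = 1.2915 × 319.68 = 412.88 MPa
τ_m = K_s·8F_mD/(πd³) = 1.0946 × 432.23 = 473.14 MPa
Goodman: 1/n_f = τ_a/S_se + τ_m/S_su = 412.88/432 + 473.14/1500 = 0.95574 + 0.31543 = 1.2712
n_f = 1/1.2712 = 0.7867

0.787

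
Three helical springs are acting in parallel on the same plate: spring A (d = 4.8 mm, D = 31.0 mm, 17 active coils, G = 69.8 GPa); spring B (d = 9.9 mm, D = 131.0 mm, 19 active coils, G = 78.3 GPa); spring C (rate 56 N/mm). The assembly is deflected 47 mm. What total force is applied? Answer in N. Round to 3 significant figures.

3170 N

k_A = Gd⁴/(8D³N_a) = (69.8×10³)(4.8⁴)/(8·31.0³·17) = 9.1453 N/mm
k_B = Gd⁴/(8D³N_a) = (78.3×10³)(9.9⁴)/(8·131.0³·19) = 2.2011 N/mm
Parallel: k_eq = 9.1453 + 2.2011 + 56 = 67.346 N/mm
F = k_eq·δ = 67.346·47 = 3165.3 N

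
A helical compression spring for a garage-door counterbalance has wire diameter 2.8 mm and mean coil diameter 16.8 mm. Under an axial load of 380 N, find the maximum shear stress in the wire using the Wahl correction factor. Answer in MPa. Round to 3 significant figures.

928 MPa

Spring index C = D/d = 16.8/2.8 = 6.0000
K_W = (4C−1)/(4C−4) + 0.615/C = 23.000/20.000 + 0.1025 = 1.2525
τ₀ = 8FD/(πd³) = 8·380·16.8/(π·2.8³) = 51072/68.964 = 740.56 MPa
τ_max = K·τ₀ = 1.2525 × 740.56 = 927.55 MPa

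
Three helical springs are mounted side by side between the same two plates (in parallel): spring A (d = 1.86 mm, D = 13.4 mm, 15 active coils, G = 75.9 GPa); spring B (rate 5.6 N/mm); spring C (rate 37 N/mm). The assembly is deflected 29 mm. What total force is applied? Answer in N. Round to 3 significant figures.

1330 N

k_A = Gd⁴/(8D³N_a) = (75.9×10³)(1.86⁴)/(8·13.4³·15) = 3.1463 N/mm
Parallel: k_eq = 3.1463 + 5.6 + 37 = 45.746 N/mm
F = k_eq·δ = 45.746·29 = 1326.6 N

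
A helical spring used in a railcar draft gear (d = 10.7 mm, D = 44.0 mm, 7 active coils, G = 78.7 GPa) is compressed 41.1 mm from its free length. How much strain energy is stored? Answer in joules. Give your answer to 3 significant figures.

183 J

k = Gd⁴/(8D³N_a) = (78.7×10³)(10.7⁴)/(8·44.0³·7) = 216.25 N/mm
U = ½kδ² = 0.5 × 216.25 × 41.1² = 1.8265e+05 N·mm = 182.65 J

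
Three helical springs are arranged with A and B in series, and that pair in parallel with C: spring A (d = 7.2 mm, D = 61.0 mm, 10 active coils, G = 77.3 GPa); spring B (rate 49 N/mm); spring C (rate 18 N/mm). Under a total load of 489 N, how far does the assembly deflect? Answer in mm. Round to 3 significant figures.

17.9 mm

k_A = Gd⁴/(8D³N_a) = (77.3×10³)(7.2⁴)/(8·61.0³·10) = 11.44 N/mm
Springs A,B series: k_AB = 1/(1/11.44+1/49) = 9.2747 N/mm; parallel with C: k_eq = 9.2747+18 = 27.275 N/mm
δ = F/k_eq = 489/27.275 = 17.929 mm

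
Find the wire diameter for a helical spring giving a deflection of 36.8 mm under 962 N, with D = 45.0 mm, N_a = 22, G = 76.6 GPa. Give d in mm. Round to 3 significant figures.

8.60 mm

Required rate k = F/δ = 962/36.8 = 26.141 N/mm
d = (8D³N_a·k / G)^(1/4) = (8·45.0³·22·26.141 / (76.6×10³))^0.25
  = (5473.3)^0.25 = 8.6013 mm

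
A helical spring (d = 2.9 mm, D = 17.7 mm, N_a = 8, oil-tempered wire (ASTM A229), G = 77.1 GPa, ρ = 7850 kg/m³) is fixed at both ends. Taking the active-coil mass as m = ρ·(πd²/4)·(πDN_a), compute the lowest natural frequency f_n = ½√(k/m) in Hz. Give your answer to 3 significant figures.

k = Gd⁴/(8D³N_a) = (77.1×10³)(2.9⁴)/(8·17.7³·8) = 15.365 N/mm = 15365 N/m
Wire length L = πDN_a = π·17.7·8 = 444.85 mm
m = ρ·(πd²/4)·L = 7850 × 6.6052×10⁻⁶ m² × 0.44485 m = 0.023066 kg
f_n = ½√(k/m) = 0.5·√(15365/0.023066) = 0.5·√(6.6616e+05) = 408.09 Hz

408 Hz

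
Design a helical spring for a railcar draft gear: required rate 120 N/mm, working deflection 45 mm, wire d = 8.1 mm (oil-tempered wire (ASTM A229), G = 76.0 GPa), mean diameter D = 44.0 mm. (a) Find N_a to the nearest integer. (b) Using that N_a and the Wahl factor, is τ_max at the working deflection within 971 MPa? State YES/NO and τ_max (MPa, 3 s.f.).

(a) 4 coils; (b) NO, τ_max = 1460 MPa

N_a = Gd⁴/(8D³k) = (76.0×10³)(8.1⁴)/(8·44.0³·120) = 4.001 → N_a = 4
Actual rate k = Gd⁴/(8D³·4) = 120.02 N/mm
Working load F = kδ = 120.02·45 = 5400.8 N
C = 44.0/8.1 = 5.4321; K_W = (4C−1)/(4C−4)+0.615/C = 1.2824
τ_max = K_W·8FD/(πd³) = 1.2824·1138.7 = 1460.3 MPa
τ_max > 971 MPa → exceeds allowable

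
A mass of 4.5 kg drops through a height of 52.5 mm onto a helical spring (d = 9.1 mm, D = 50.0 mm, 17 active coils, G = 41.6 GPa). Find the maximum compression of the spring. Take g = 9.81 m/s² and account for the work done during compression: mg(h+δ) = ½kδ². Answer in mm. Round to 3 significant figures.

19.5 mm

k = Gd⁴/(8D³N_a) = (41.6×10³)(9.1⁴)/(8·50.0³·17) = 16.781 N/mm
W = mg = 4.5 × 9.81 = 44.145 N
½kδ² − Wδ − Wh = 0 → δ = (W + √(W² + 2kWh))/k
δ = (44.145 + √(1948.8 + 77782.3))/16.781 = (44.145 + 282.37)/16.781 = 19.458 mm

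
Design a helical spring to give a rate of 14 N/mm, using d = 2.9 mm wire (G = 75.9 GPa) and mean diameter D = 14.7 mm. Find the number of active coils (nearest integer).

15

N_a = Gd⁴/(8D³k) = (75.9×10³ × 2.9⁴)/(8 × 14.7³ × 14)
    = 5.36826e+06 / 355771 = 15.09 → 15 coils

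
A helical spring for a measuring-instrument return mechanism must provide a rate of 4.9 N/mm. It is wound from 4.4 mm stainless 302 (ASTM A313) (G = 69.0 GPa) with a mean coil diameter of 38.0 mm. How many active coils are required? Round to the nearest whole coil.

N_a = Gd⁴/(8D³k) = (69.0×10³ × 4.4⁴)/(8 × 38.0³ × 4.9)
    = 2.58619e+07 / 2.15098e+06 = 12.02 → 12 coils

12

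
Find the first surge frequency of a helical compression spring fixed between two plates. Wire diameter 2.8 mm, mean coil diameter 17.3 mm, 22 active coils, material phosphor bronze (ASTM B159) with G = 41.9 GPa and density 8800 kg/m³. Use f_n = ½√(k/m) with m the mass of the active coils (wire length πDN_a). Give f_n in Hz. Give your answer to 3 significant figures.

k = Gd⁴/(8D³N_a) = (41.9×10³)(2.8⁴)/(8·17.3³·22) = 2.8261 N/mm = 2826.1 N/m
Wire length L = πDN_a = π·17.3·22 = 1195.7 mm
m = ρ·(πd²/4)·L = 8800 × 6.1575×10⁻⁶ m² × 1.1957 m = 0.06479 kg
f_n = ½√(k/m) = 0.5·√(2826.1/0.06479) = 0.5·√(43620) = 104.43 Hz

104 Hz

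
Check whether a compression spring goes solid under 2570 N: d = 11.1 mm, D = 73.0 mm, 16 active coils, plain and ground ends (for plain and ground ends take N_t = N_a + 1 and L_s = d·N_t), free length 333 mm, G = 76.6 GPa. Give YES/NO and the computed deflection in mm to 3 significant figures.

NO, δ = 110 mm

k = Gd⁴/(8D³N_a) = (76.6×10³)(11.1⁴)/(8·73.0³·16) = 23.353 N/mm
N_t = 17; L_s = 11.1·17 = 188.7 mm; δ_solid = L₀ − L_s = 333 − 188.7 = 144.3 mm
δ = F/k = 2570/23.353 = 110.05 mm
δ < δ_solid → spring does not go solid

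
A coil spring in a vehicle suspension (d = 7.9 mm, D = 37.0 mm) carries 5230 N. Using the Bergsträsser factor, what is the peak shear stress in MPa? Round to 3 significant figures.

1320 MPa

Spring index C = D/d = 37.0/7.9 = 4.6835
K_B = (4C+2)/(4C−3) = 20.734/15.734 = 1.3178
τ₀ = 8FD/(πd³) = 8·5230·37.0/(π·7.9³) = 1.54808e+06/1548.9 = 999.45 MPa
τ_max = K·τ₀ = 1.3178 × 999.45 = 1317.1 MPa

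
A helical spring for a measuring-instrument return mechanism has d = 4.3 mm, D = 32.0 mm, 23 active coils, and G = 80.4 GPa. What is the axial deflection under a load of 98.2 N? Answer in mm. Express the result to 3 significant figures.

21.5 mm

k = Gd⁴/(8D³N_a) = (80.4×10³)(4.3⁴)/(8·32.0³·23) = 4.5589 N/mm
δ = F/k = 98.2 / 4.5589 = 21.54 mm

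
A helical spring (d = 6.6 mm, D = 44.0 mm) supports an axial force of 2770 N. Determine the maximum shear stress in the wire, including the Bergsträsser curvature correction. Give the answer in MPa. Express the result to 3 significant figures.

Spring index C = D/d = 44.0/6.6 = 6.6667
K_B = (4C+2)/(4C−3) = 28.667/23.667 = 1.2113
τ₀ = 8FD/(πd³) = 8·2770·44.0/(π·6.6³) = 975040/903.2 = 1079.5 MPa
τ_max = K·τ₀ = 1.2113 × 1079.5 = 1307.6 MPa

1310 MPa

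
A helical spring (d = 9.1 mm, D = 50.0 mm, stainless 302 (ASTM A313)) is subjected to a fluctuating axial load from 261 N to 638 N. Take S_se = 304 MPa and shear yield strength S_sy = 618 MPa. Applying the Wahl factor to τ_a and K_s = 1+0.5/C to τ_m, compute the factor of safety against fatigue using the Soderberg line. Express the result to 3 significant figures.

C = D/d = 50.0/9.1 = 5.4945; K_W = (4C−1)/(4C−4)+0.615/C = 1.2788; K_s = 1+0.5/C = 1.0910
F_a = (F_max−F_min)/2 = 188.5 N; F_m = (F_max+F_min)/2 = 449.5 N
τ_a = K_W·8F_aD/(πd³) = 1.2788 × 31.849 = 40.729 MPa
τ_m = K_s·8F_mD/(πd³) = 1.0910 × 75.948 = 82.859 MPa
Soderberg: 1/n_f = τ_a/S_se + τ_m/S_sy = 40.729/304 + 82.859/618 = 0.13398 + 0.13408 = 0.26805
n_f = 1/0.26805 = 3.731

3.73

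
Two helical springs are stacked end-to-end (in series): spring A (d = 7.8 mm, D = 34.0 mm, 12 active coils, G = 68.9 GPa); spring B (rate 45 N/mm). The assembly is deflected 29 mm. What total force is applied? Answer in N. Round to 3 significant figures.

783 N

k_A = Gd⁴/(8D³N_a) = (68.9×10³)(7.8⁴)/(8·34.0³·12) = 67.591 N/mm
Series: 1/k_eq = 1/67.591 + 1/45 = 0.037017; k_eq = 27.015 N/mm
F = k_eq·δ = 27.015·29 = 783.42 N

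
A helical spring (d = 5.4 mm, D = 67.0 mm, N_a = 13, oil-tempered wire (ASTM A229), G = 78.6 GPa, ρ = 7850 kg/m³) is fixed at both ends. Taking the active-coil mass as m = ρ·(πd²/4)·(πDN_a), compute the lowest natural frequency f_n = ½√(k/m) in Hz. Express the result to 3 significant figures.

33.0 Hz

k = Gd⁴/(8D³N_a) = (78.6×10³)(5.4⁴)/(8·67.0³·13) = 2.1367 N/mm = 2136.7 N/m
Wire length L = πDN_a = π·67.0·13 = 2736.3 mm
m = ρ·(πd²/4)·L = 7850 × 22.902×10⁻⁶ m² × 2.7363 m = 0.49194 kg
f_n = ½√(k/m) = 0.5·√(2136.7/0.49194) = 0.5·√(4343.3) = 32.952 Hz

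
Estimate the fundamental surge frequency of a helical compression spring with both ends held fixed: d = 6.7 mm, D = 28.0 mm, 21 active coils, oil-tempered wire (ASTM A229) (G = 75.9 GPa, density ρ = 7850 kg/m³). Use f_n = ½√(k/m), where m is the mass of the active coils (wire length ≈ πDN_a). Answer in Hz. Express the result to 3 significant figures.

142 Hz

k = Gd⁴/(8D³N_a) = (75.9×10³)(6.7⁴)/(8·28.0³·21) = 41.472 N/mm = 41472 N/m
Wire length L = πDN_a = π·28.0·21 = 1847.3 mm
m = ρ·(πd²/4)·L = 7850 × 35.257×10⁻⁶ m² × 1.8473 m = 0.51125 kg
f_n = ½√(k/m) = 0.5·√(41472/0.51125) = 0.5·√(81119) = 142.41 Hz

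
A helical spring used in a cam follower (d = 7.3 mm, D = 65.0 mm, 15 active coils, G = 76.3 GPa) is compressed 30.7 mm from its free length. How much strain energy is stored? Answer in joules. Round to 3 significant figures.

3.10 J

k = Gd⁴/(8D³N_a) = (76.3×10³)(7.3⁴)/(8·65.0³·15) = 6.575 N/mm
U = ½kδ² = 0.5 × 6.575 × 30.7² = 3098.4 N·mm = 3.0984 J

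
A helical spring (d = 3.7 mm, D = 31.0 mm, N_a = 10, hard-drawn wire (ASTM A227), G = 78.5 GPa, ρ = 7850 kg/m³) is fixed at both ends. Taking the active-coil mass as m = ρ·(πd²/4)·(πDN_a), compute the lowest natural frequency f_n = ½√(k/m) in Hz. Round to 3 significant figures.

137 Hz

k = Gd⁴/(8D³N_a) = (78.5×10³)(3.7⁴)/(8·31.0³·10) = 6.1731 N/mm = 6173.1 N/m
Wire length L = πDN_a = π·31.0·10 = 973.89 mm
m = ρ·(πd²/4)·L = 7850 × 10.752×10⁻⁶ m² × 0.97389 m = 0.082201 kg
f_n = ½√(k/m) = 0.5·√(6173.1/0.082201) = 0.5·√(75098) = 137.02 Hz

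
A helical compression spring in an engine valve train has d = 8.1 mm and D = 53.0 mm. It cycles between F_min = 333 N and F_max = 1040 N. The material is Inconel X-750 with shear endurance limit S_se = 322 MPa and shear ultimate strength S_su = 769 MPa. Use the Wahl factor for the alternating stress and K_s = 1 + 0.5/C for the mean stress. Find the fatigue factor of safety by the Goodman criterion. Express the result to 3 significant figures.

C = D/d = 53.0/8.1 = 6.5432; K_W = (4C−1)/(4C−4)+0.615/C = 1.2293; K_s = 1+0.5/C = 1.0764
F_a = (F_max−F_min)/2 = 353.5 N; F_m = (F_max+F_min)/2 = 686.5 N
τ_a = K_W·8F_aD/(πd³) = 1.2293 × 89.774 = 110.36 MPa
τ_m = K_s·8F_mD/(πd³) = 1.0764 × 174.34 = 187.66 MPa
Goodman: 1/n_f = τ_a/S_se + τ_m/S_su = 110.36/322 + 187.66/769 = 0.34273 + 0.24404 = 0.58676
n_f = 1/0.58676 = 1.704

1.70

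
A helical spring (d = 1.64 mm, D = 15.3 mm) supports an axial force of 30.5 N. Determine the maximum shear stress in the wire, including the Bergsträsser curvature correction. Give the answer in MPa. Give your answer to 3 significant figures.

309 MPa

Spring index C = D/d = 15.3/1.64 = 9.3293
K_B = (4C+2)/(4C−3) = 39.317/34.317 = 1.1457
τ₀ = 8FD/(πd³) = 8·30.5·15.3/(π·1.64³) = 3733.2/13.857 = 269.4 MPa
τ_max = K·τ₀ = 1.1457 × 269.4 = 308.65 MPa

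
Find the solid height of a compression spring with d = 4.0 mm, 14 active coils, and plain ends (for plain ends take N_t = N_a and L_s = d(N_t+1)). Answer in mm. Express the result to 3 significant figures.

plain ends: N_t = N_a = 14
L_s = d·(N_t+1) = 4.0 × 15 = 60 mm

60.0 mm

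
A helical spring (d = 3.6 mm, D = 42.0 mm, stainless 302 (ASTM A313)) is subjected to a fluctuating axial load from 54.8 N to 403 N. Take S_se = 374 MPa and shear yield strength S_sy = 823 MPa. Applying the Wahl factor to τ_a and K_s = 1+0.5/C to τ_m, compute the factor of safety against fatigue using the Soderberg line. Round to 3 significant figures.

0.537

C = D/d = 42.0/3.6 = 11.6667; K_W = (4C−1)/(4C−4)+0.615/C = 1.1230; K_s = 1+0.5/C = 1.0429
F_a = (F_max−F_min)/2 = 174.1 N; F_m = (F_max+F_min)/2 = 228.9 N
τ_a = K_W·8F_aD/(πd³) = 1.1230 × 399.1 = 448.2 MPa
τ_m = K_s·8F_mD/(πd³) = 1.0429 × 524.72 = 547.21 MPa
Soderberg: 1/n_f = τ_a/S_se + τ_m/S_sy = 448.2/374 + 547.21/823 = 1.19839 + 0.66489 = 1.8633
n_f = 1/1.8633 = 0.5367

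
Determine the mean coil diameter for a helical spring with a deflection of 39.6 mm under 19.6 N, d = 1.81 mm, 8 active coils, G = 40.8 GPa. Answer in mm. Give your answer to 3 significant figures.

24.0 mm

Required rate k = F/δ = 19.6/39.6 = 0.49495 N/mm
D = (Gd⁴/(8N_a·k))^(1/3) = (40.8×10³·1.81⁴/(8·8·0.49495))^(1/3)
  = (13824)^(1/3) = 24.0000 mm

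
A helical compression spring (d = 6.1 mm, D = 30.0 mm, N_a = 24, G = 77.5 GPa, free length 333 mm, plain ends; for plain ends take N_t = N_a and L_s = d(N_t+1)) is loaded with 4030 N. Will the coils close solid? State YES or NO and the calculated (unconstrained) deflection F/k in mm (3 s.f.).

YES, δ = 195 mm

k = Gd⁴/(8D³N_a) = (77.5×10³)(6.1⁴)/(8·30.0³·24) = 20.699 N/mm
N_t = 24; L_s = 6.1·25 = 152.5 mm; δ_solid = L₀ − L_s = 333 − 152.5 = 180.5 mm
δ = F/k = 4030/20.699 = 194.69 mm
δ ≥ δ_solid → spring goes solid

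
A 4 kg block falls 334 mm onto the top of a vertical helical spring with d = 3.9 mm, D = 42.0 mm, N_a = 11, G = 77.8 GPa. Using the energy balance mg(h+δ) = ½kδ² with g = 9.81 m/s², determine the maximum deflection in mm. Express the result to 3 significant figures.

113 mm

k = Gd⁴/(8D³N_a) = (77.8×10³)(3.9⁴)/(8·42.0³·11) = 2.7606 N/mm
W = mg = 4 × 9.81 = 39.24 N
½kδ² − Wδ − Wh = 0 → δ = (W + √(W² + 2kWh))/k
δ = (39.24 + √(1539.8 + 72362.4))/2.7606 = (39.24 + 271.85)/2.7606 = 112.69 mm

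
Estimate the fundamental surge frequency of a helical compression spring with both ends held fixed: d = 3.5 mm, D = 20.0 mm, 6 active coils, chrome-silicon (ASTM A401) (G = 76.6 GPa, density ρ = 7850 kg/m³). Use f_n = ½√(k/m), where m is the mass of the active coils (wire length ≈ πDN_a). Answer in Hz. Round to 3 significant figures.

513 Hz

k = Gd⁴/(8D³N_a) = (76.6×10³)(3.5⁴)/(8·20.0³·6) = 29.934 N/mm = 29934 N/m
Wire length L = πDN_a = π·20.0·6 = 376.99 mm
m = ρ·(πd²/4)·L = 7850 × 9.6211×10⁻⁶ m² × 0.37699 m = 0.028473 kg
f_n = ½√(k/m) = 0.5·√(29934/0.028473) = 0.5·√(1.0513e+06) = 512.67 Hz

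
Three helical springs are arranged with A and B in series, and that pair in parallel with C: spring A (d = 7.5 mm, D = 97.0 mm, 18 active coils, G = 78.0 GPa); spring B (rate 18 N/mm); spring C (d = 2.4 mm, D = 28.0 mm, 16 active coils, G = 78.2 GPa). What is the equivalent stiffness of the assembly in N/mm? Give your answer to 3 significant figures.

k_A = Gd⁴/(8D³N_a) = (78.0×10³)(7.5⁴)/(8·97.0³·18) = 1.8779 N/mm
k_C = Gd⁴/(8D³N_a) = (78.2×10³)(2.4⁴)/(8·28.0³·16) = 0.92335 N/mm
Springs A,B series: k_AB = 1/(1/1.8779+1/18) = 1.7005 N/mm; parallel with C: k_eq = 1.7005+0.92335 = 2.6238 N/mm

2.62 N/mm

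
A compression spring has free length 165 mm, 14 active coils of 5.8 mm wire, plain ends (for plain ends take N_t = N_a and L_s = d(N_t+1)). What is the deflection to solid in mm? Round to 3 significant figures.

78.0 mm

N_t = 14; L_s = 5.8·15 = 87 mm
δ_solid = L₀ − L_s = 165 − 87 = 78 mm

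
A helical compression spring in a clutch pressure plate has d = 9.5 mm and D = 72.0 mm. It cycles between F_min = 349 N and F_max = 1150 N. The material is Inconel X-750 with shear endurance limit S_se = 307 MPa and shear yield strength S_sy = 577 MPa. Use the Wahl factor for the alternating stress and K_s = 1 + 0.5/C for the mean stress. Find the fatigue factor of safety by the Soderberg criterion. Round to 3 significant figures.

C = D/d = 72.0/9.5 = 7.5789; K_W = (4C−1)/(4C−4)+0.615/C = 1.1951; K_s = 1+0.5/C = 1.0660
F_a = (F_max−F_min)/2 = 400.5 N; F_m = (F_max+F_min)/2 = 749.5 N
τ_a = K_W·8F_aD/(πd³) = 1.1951 × 85.645 = 102.36 MPa
τ_m = K_s·8F_mD/(πd³) = 1.0660 × 160.28 = 170.85 MPa
Soderberg: 1/n_f = τ_a/S_se + τ_m/S_sy = 102.36/307 + 170.85/577 = 0.33342 + 0.29610 = 0.62952
n_f = 1/0.62952 = 1.589

1.59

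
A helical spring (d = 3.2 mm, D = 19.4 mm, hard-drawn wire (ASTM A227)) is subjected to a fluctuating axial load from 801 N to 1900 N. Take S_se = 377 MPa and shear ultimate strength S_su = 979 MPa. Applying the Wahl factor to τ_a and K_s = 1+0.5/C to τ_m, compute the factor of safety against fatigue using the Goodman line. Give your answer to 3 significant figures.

0.200

C = D/d = 19.4/3.2 = 6.0625; K_W = (4C−1)/(4C−4)+0.615/C = 1.2496; K_s = 1+0.5/C = 1.0825
F_a = (F_max−F_min)/2 = 549.5 N; F_m = (F_max+F_min)/2 = 1350.5 N
τ_a = K_W·8F_aD/(πd³) = 1.2496 × 828.44 = 1035.2 MPa
τ_m = K_s·8F_mD/(πd³) = 1.0825 × 2036 = 2204 MPa
Goodman: 1/n_f = τ_a/S_se + τ_m/S_su = 1035.2/377 + 2204/979 = 2.74591 + 2.25124 = 4.9971
n_f = 1/4.9971 = 0.2001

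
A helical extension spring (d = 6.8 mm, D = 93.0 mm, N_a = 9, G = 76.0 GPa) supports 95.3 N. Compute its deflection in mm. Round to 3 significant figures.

34.0 mm

k = Gd⁴/(8D³N_a) = (76.0×10³)(6.8⁴)/(8·93.0³·9) = 2.8059 N/mm
δ = F/k = 95.3 / 2.8059 = 33.964 mm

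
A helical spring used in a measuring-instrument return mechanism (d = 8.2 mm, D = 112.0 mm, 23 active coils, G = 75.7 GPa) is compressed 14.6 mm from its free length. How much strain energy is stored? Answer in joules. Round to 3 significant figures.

k = Gd⁴/(8D³N_a) = (75.7×10³)(8.2⁴)/(8·112.0³·23) = 1.324 N/mm
U = ½kδ² = 0.5 × 1.324 × 14.6² = 141.11 N·mm = 0.14111 J

0.141 J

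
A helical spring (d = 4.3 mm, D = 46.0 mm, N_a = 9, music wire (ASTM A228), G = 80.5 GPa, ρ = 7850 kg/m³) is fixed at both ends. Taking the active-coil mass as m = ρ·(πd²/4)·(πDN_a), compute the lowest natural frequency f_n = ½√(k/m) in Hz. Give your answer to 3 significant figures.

k = Gd⁴/(8D³N_a) = (80.5×10³)(4.3⁴)/(8·46.0³·9) = 3.927 N/mm = 3927 N/m
Wire length L = πDN_a = π·46.0·9 = 1300.6 mm
m = ρ·(πd²/4)·L = 7850 × 14.522×10⁻⁶ m² × 1.3006 m = 0.14827 kg
f_n = ½√(k/m) = 0.5·√(3927/0.14827) = 0.5·√(26486) = 81.373 Hz

81.4 Hz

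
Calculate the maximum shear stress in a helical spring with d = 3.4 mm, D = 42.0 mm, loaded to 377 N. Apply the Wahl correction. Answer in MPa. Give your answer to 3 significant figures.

Spring index C = D/d = 42.0/3.4 = 12.3529
K_W = (4C−1)/(4C−4) + 0.615/C = 48.412/45.412 + 0.0498 = 1.1158
τ₀ = 8FD/(πd³) = 8·377·42.0/(π·3.4³) = 126672/123.48 = 1025.9 MPa
τ_max = K·τ₀ = 1.1158 × 1025.9 = 1144.7 MPa

1140 MPa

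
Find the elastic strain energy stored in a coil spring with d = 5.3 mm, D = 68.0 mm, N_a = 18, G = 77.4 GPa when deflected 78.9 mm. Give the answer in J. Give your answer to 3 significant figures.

4.20 J

k = Gd⁴/(8D³N_a) = (77.4×10³)(5.3⁴)/(8·68.0³·18) = 1.3488 N/mm
U = ½kδ² = 0.5 × 1.3488 × 78.9² = 4198.4 N·mm = 4.1984 J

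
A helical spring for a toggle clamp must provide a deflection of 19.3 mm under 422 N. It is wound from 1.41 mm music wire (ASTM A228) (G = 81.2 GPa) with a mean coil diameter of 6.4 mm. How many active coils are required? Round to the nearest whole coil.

Required rate k = F/δ = 422/19.3 = 21.865 N/mm
N_a = Gd⁴/(8D³k) = (81.2×10³ × 1.41⁴)/(8 × 6.4³ × 21.865)
    = 320946 / 45854.8 = 6.999 → 7 coils

7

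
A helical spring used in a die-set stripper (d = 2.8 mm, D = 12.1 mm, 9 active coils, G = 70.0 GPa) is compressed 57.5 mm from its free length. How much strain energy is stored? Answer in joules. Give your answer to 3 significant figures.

k = Gd⁴/(8D³N_a) = (70.0×10³)(2.8⁴)/(8·12.1³·9) = 33.732 N/mm
U = ½kδ² = 0.5 × 33.732 × 57.5² = 55763 N·mm = 55.763 J

55.8 J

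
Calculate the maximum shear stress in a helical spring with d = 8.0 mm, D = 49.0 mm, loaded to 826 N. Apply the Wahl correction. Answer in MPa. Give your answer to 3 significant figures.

251 MPa

Spring index C = D/d = 49.0/8.0 = 6.1250
K_W = (4C−1)/(4C−4) + 0.615/C = 23.500/20.500 + 0.1004 = 1.2467
τ₀ = 8FD/(πd³) = 8·826·49.0/(π·8.0³) = 323792/1608.5 = 201.3 MPa
τ_max = K·τ₀ = 1.2467 × 201.3 = 250.97 MPa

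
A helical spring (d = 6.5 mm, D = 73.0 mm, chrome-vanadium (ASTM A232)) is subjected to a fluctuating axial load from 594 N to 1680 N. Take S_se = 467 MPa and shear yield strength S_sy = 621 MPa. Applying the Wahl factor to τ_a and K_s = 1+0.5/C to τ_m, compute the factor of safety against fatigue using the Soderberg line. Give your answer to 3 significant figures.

C = D/d = 73.0/6.5 = 11.2308; K_W = (4C−1)/(4C−4)+0.615/C = 1.1281; K_s = 1+0.5/C = 1.0445
F_a = (F_max−F_min)/2 = 543 N; F_m = (F_max+F_min)/2 = 1137 N
τ_a = K_W·8F_aD/(πd³) = 1.1281 × 367.56 = 414.63 MPa
τ_m = K_s·8F_mD/(πd³) = 1.0445 × 769.63 = 803.9 MPa
Soderberg: 1/n_f = τ_a/S_se + τ_m/S_sy = 414.63/467 + 803.9/621 = 0.88785 + 1.29452 = 2.1824
n_f = 1/2.1824 = 0.4582

0.458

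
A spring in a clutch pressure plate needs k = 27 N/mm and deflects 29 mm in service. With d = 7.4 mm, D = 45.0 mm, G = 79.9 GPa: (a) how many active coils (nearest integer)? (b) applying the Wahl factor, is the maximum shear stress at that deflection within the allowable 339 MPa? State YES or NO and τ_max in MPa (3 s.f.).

(a) 12 coils; (b) YES, τ_max = 280 MPa

N_a = Gd⁴/(8D³k) = (79.9×10³)(7.4⁴)/(8·45.0³·27) = 12.17 → N_a = 12
Actual rate k = Gd⁴/(8D³·12) = 27.388 N/mm
Working load F = kδ = 27.388·29 = 794.26 N
C = 45.0/7.4 = 6.0811; K_W = (4C−1)/(4C−4)+0.615/C = 1.2487
τ_max = K_W·8FD/(πd³) = 1.2487·224.61 = 280.47 MPa
τ_max ≤ 339 MPa → acceptable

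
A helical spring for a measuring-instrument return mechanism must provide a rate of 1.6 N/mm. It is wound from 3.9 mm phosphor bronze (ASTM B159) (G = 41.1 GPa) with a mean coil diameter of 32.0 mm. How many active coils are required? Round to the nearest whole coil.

N_a = Gd⁴/(8D³k) = (41.1×10³ × 3.9⁴)/(8 × 32.0³ × 1.6)
    = 9.50824e+06 / 419430 = 22.67 → 23 coils

23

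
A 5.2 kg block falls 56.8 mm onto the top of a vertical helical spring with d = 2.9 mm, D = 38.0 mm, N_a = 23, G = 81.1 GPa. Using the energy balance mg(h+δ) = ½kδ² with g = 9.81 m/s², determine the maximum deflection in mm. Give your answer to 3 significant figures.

k = Gd⁴/(8D³N_a) = (81.1×10³)(2.9⁴)/(8·38.0³·23) = 0.56813 N/mm
W = mg = 5.2 × 9.81 = 51.012 N
½kδ² − Wδ − Wh = 0 → δ = (W + √(W² + 2kWh))/k
δ = (51.012 + √(2602.2 + 3292.27))/0.56813 = (51.012 + 76.776)/0.56813 = 224.93 mm

225 mm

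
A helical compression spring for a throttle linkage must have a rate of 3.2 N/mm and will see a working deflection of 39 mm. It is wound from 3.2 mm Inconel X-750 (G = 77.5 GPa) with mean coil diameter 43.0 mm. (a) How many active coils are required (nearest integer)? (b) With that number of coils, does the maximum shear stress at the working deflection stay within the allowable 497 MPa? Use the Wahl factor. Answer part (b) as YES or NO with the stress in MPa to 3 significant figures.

N_a = Gd⁴/(8D³k) = (77.5×10³)(3.2⁴)/(8·43.0³·3.2) = 3.993 → N_a = 4
Actual rate k = Gd⁴/(8D³·4) = 3.1941 N/mm
Working load F = kδ = 3.1941·39 = 124.57 N
C = 43.0/3.2 = 13.4375; K_W = (4C−1)/(4C−4)+0.615/C = 1.1061
τ_max = K_W·8FD/(πd³) = 1.1061·416.26 = 460.42 MPa
τ_max ≤ 497 MPa → acceptable

(a) 4 coils; (b) YES, τ_max = 460 MPa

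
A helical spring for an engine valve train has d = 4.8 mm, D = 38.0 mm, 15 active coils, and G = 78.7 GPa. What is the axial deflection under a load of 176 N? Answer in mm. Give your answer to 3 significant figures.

k = Gd⁴/(8D³N_a) = (78.7×10³)(4.8⁴)/(8·38.0³·15) = 6.3446 N/mm
δ = F/k = 176 / 6.3446 = 27.74 mm

27.7 mm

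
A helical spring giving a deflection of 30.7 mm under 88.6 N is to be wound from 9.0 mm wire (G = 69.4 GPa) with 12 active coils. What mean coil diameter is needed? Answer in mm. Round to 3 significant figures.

118 mm

Required rate k = F/δ = 88.6/30.7 = 2.886 N/mm
D = (Gd⁴/(8N_a·k))^(1/3) = (69.4×10³·9.0⁴/(8·12·2.886))^(1/3)
  = (1.64347e+06)^(1/3) = 118.0106 mm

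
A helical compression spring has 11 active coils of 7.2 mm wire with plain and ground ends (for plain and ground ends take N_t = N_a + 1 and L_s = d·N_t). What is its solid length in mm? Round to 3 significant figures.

86.4 mm

plain and ground ends: N_t = N_a + 1 = 11 + 1 = 12
L_s = d·N_t = 7.2 × 12 = 86.4 mm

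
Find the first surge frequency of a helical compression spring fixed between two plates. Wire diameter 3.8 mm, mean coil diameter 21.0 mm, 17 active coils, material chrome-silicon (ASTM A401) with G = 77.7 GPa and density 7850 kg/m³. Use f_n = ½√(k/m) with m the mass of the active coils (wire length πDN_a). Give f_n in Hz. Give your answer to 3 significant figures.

k = Gd⁴/(8D³N_a) = (77.7×10³)(3.8⁴)/(8·21.0³·17) = 12.863 N/mm = 12863 N/m
Wire length L = πDN_a = π·21.0·17 = 1121.5 mm
m = ρ·(πd²/4)·L = 7850 × 11.341×10⁻⁶ m² × 1.1215 m = 0.099849 kg
f_n = ½√(k/m) = 0.5·√(12863/0.099849) = 0.5·√(1.2883e+05) = 179.46 Hz

179 Hz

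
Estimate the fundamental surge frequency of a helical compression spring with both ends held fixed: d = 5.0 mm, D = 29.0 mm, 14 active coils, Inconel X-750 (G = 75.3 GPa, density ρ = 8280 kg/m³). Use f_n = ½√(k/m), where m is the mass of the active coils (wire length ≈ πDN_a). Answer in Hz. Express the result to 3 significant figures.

144 Hz

k = Gd⁴/(8D³N_a) = (75.3×10³)(5.0⁴)/(8·29.0³·14) = 17.229 N/mm = 17229 N/m
Wire length L = πDN_a = π·29.0·14 = 1275.5 mm
m = ρ·(πd²/4)·L = 8280 × 19.635×10⁻⁶ m² × 1.2755 m = 0.20737 kg
f_n = ½√(k/m) = 0.5·√(17229/0.20737) = 0.5·√(83086) = 144.12 Hz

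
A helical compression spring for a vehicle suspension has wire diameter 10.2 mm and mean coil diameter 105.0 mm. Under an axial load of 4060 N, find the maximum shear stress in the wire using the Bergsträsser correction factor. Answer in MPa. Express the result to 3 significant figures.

Spring index C = D/d = 105.0/10.2 = 10.2941
K_B = (4C+2)/(4C−3) = 43.176/38.176 = 1.1310
τ₀ = 8FD/(πd³) = 8·4060·105.0/(π·10.2³) = 3.4104e+06/3333.9 = 1023 MPa
τ_max = K·τ₀ = 1.1310 × 1023 = 1156.9 MPa

1160 MPa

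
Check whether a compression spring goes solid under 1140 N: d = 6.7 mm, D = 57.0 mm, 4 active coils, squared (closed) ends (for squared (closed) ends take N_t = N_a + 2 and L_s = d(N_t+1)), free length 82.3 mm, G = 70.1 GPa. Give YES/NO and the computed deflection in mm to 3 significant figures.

k = Gd⁴/(8D³N_a) = (70.1×10³)(6.7⁴)/(8·57.0³·4) = 23.837 N/mm
N_t = 6; L_s = 6.7·7 = 46.9 mm; δ_solid = L₀ − L_s = 82.3 − 46.9 = 35.4 mm
δ = F/k = 1140/23.837 = 47.826 mm
δ ≥ δ_solid → spring goes solid

YES, δ = 47.8 mm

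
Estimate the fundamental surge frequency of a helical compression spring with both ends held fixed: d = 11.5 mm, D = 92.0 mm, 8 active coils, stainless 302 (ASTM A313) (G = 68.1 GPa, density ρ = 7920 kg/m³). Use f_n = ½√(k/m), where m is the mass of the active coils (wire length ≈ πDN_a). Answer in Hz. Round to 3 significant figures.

56.0 Hz

k = Gd⁴/(8D³N_a) = (68.1×10³)(11.5⁴)/(8·92.0³·8) = 23.9 N/mm = 23900 N/m
Wire length L = πDN_a = π·92.0·8 = 2312.2 mm
m = ρ·(πd²/4)·L = 7920 × 103.87×10⁻⁶ m² × 2.3122 m = 1.9021 kg
f_n = ½√(k/m) = 0.5·√(23900/1.9021) = 0.5·√(12565) = 56.046 Hz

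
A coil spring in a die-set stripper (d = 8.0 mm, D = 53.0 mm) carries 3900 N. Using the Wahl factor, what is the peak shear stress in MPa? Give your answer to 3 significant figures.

Spring index C = D/d = 53.0/8.0 = 6.6250
K_W = (4C−1)/(4C−4) + 0.615/C = 25.500/22.500 + 0.0928 = 1.2262
τ₀ = 8FD/(πd³) = 8·3900·53.0/(π·8.0³) = 1.6536e+06/1608.5 = 1028 MPa
τ_max = K·τ₀ = 1.2262 × 1028 = 1260.5 MPa

1260 MPa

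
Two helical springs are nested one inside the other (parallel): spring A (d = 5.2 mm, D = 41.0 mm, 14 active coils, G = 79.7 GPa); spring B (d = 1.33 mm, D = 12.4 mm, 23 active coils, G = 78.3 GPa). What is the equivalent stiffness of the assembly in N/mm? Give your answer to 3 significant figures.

8.25 N/mm

k_A = Gd⁴/(8D³N_a) = (79.7×10³)(5.2⁴)/(8·41.0³·14) = 7.5492 N/mm
k_B = Gd⁴/(8D³N_a) = (78.3×10³)(1.33⁴)/(8·12.4³·23) = 0.69837 N/mm
Parallel: k_eq = 7.5492 + 0.69837 = 8.2476 N/mm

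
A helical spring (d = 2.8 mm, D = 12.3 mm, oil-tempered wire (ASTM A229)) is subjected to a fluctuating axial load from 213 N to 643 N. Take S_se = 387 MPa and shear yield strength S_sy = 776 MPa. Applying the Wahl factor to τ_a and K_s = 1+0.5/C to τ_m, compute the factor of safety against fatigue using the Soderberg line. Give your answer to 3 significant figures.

0.511

C = D/d = 12.3/2.8 = 4.3929; K_W = (4C−1)/(4C−4)+0.615/C = 1.3611; K_s = 1+0.5/C = 1.1138
F_a = (F_max−F_min)/2 = 215 N; F_m = (F_max+F_min)/2 = 428 N
τ_a = K_W·8F_aD/(πd³) = 1.3611 × 306.77 = 417.53 MPa
τ_m = K_s·8F_mD/(πd³) = 1.1138 × 610.68 = 680.19 MPa
Soderberg: 1/n_f = τ_a/S_se + τ_m/S_sy = 417.53/387 + 680.19/776 = 1.07888 + 0.87653 = 1.9554
n_f = 1/1.9554 = 0.5114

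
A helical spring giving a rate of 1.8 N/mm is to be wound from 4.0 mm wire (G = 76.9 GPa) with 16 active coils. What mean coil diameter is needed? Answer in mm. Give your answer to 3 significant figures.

44.0 mm

D = (Gd⁴/(8N_a·k))^(1/3) = (76.9×10³·4.0⁴/(8·16·1.8))^(1/3)
  = (85444.4)^(1/3) = 44.0448 mm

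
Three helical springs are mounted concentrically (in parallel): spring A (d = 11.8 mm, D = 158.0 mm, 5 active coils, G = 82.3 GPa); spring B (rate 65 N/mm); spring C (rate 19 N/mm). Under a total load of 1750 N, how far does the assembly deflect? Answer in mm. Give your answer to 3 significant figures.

18.6 mm

k_A = Gd⁴/(8D³N_a) = (82.3×10³)(11.8⁴)/(8·158.0³·5) = 10.113 N/mm
Parallel: k_eq = 10.113 + 65 + 19 = 94.113 N/mm
δ = F/k_eq = 1750/94.113 = 18.595 mm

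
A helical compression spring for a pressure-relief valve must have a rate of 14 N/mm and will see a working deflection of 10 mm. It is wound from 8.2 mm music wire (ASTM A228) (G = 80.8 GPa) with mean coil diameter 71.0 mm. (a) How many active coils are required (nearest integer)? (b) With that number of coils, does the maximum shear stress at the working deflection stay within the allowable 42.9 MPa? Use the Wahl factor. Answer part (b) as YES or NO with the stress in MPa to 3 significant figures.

N_a = Gd⁴/(8D³k) = (80.8×10³)(8.2⁴)/(8·71.0³·14) = 9.113 → N_a = 9
Actual rate k = Gd⁴/(8D³·9) = 14.176 N/mm
Working load F = kδ = 14.176·10 = 141.76 N
C = 71.0/8.2 = 8.6585; K_W = (4C−1)/(4C−4)+0.615/C = 1.1690
τ_max = K_W·8FD/(πd³) = 1.1690·46.485 = 54.339 MPa
τ_max > 42.9 MPa → exceeds allowable

(a) 9 coils; (b) NO, τ_max = 54.3 MPa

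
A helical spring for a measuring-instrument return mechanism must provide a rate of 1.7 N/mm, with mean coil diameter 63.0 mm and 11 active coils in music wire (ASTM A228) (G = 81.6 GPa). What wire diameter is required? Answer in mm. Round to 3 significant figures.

d = (8D³N_a·k / G)^(1/4) = (8·63.0³·11·1.7 / (81.6×10³))^0.25
  = (458.42)^0.25 = 4.6272 mm

4.63 mm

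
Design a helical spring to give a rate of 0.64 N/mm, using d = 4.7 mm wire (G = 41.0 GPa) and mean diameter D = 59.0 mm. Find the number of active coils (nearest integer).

N_a = Gd⁴/(8D³k) = (41.0×10³ × 4.7⁴)/(8 × 59.0³ × 0.64)
    = 2.00067e+07 / 1.05154e+06 = 19.03 → 19 coils

19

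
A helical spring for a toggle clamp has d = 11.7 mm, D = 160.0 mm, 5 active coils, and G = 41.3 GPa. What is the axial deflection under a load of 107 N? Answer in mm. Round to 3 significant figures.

k = Gd⁴/(8D³N_a) = (41.3×10³)(11.7⁴)/(8·160.0³·5) = 4.7236 N/mm
δ = F/k = 107 / 4.7236 = 22.652 mm

22.7 mm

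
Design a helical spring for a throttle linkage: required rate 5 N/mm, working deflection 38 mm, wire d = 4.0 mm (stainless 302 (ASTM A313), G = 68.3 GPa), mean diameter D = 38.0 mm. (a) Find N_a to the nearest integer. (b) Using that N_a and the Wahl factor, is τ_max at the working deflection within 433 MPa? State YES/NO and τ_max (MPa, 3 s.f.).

N_a = Gd⁴/(8D³k) = (68.3×10³)(4.0⁴)/(8·38.0³·5) = 7.966 → N_a = 8
Actual rate k = Gd⁴/(8D³·8) = 4.9789 N/mm
Working load F = kδ = 4.9789·38 = 189.2 N
C = 38.0/4.0 = 9.5000; K_W = (4C−1)/(4C−4)+0.615/C = 1.1530
τ_max = K_W·8FD/(πd³) = 1.1530·286.06 = 329.82 MPa
τ_max ≤ 433 MPa → acceptable

(a) 8 coils; (b) YES, τ_max = 330 MPa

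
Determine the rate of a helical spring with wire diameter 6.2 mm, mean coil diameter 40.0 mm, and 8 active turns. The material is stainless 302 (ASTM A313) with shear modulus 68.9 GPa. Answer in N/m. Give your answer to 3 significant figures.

24900 N/m

k = Gd⁴/(8D³N_a) = (68.9×10³ × 6.2⁴) / (8 × 40.0³ × 8)
  = 1.01809e+08 / 4.096e+06 = 24.856 N/mm = 24856 N/m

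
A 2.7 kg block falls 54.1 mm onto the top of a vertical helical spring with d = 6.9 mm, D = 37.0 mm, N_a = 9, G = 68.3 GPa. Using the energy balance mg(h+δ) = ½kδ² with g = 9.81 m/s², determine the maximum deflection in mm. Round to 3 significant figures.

8.86 mm

k = Gd⁴/(8D³N_a) = (68.3×10³)(6.9⁴)/(8·37.0³·9) = 42.45 N/mm
W = mg = 2.7 × 9.81 = 26.487 N
½kδ² − Wδ − Wh = 0 → δ = (W + √(W² + 2kWh))/k
δ = (26.487 + √(701.56 + 121658))/42.45 = (26.487 + 349.8)/42.45 = 8.8642 mm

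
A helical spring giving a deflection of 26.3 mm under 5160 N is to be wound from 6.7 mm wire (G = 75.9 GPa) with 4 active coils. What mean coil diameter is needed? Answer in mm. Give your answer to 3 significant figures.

29.0 mm

Required rate k = F/δ = 5160/26.3 = 196.2 N/mm
D = (Gd⁴/(8N_a·k))^(1/3) = (75.9×10³·6.7⁴/(8·4·196.2))^(1/3)
  = (24361.1)^(1/3) = 28.9889 mm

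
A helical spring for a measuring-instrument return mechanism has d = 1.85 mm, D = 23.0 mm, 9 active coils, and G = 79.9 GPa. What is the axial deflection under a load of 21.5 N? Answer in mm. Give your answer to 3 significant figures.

k = Gd⁴/(8D³N_a) = (79.9×10³)(1.85⁴)/(8·23.0³·9) = 1.0684 N/mm
δ = F/k = 21.5 / 1.0684 = 20.124 mm

20.1 mm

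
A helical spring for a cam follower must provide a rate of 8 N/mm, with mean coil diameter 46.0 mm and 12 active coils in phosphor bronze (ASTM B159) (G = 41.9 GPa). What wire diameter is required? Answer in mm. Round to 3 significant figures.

6.50 mm

d = (8D³N_a·k / G)^(1/4) = (8·46.0³·12·8 / (41.9×10³))^0.25
  = (1784.1)^0.25 = 6.4991 mm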